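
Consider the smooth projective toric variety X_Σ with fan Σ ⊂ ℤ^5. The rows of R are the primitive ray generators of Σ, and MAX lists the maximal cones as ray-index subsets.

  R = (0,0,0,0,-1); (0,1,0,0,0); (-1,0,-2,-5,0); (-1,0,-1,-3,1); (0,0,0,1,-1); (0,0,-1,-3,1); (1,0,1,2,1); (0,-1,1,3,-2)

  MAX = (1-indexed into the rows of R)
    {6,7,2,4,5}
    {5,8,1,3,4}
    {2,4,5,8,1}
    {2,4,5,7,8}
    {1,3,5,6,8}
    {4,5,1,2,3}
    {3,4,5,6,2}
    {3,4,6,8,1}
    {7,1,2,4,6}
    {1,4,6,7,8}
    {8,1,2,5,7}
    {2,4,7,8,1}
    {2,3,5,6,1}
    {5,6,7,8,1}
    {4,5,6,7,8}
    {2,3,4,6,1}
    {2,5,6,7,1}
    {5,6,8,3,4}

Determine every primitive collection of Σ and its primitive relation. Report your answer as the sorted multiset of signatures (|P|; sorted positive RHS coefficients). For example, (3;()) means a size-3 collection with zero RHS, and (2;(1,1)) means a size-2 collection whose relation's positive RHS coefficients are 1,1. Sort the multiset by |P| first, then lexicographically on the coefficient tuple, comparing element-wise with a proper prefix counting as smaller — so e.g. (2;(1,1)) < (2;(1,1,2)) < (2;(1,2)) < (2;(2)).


5 collections generate NE(X_Σ); each relation:

  • {3,7}:  v_{3} + v_{7} = v_{6}  ⇒ sig = (2;(1))
  • {2,6,8}:  v_{2} + v_{6} + v_{8} = v_{1}  ⇒ sig = (3;(1))
  • {2,3,8}:  v_{2} + v_{3} + v_{8} = 2·v_{1} + v_{4} + v_{5}  ⇒ sig = (3;(1,1,2))
  • {1,4,5,7}:  v_{1} + v_{4} + v_{5} + v_{7} = 0  ⇒ sig = (4;())
  • {1,4,5,6}:  v_{1} + v_{4} + v_{5} + v_{6} = v_{3}  ⇒ sig = (4;(1))

so the primitive-relation signature multiset is
{ (2;(1)),  (3;(1)),  (3;(1,1,2)),  (4;()),  (4;(1)) }


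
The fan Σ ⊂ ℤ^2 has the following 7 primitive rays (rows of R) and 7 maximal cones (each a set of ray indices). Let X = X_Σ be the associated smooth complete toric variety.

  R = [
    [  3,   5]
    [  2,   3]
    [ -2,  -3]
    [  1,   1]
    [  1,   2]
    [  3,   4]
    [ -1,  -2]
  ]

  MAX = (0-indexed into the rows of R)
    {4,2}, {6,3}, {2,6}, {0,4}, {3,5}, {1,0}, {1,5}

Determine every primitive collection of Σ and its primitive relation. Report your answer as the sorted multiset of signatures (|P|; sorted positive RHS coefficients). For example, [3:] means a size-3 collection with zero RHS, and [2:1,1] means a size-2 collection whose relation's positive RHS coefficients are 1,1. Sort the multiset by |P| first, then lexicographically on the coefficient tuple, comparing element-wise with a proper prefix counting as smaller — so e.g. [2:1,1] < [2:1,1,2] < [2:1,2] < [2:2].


Δ(Σ) — 7 vertices, 14 min non-faces:

  P={1,2}:  v_{1} + v_{2} = 0  →  sig = [2:]
  P={4,6}:  v_{4} + v_{6} = 0  →  sig = [2:]
  P={0,2}:  v_{0} + v_{2} = v_{4}  →  sig = [2:1]
  P={0,6}:  v_{0} + v_{6} = v_{1}  →  sig = [2:1]
  P={1,3}:  v_{1} + v_{3} = v_{5}  →  sig = [2:1]
  P={1,4}:  v_{1} + v_{4} = v_{0}  →  sig = [2:1]
  P={1,6}:  v_{1} + v_{6} = v_{3}  →  sig = [2:1]
  P={2,3}:  v_{2} + v_{3} = v_{6}  →  sig = [2:1]
  P={2,5}:  v_{2} + v_{5} = v_{3}  →  sig = [2:1]
  P={3,4}:  v_{3} + v_{4} = v_{1}  →  sig = [2:1]
  P={0,3}:  v_{0} + v_{3} = 2·v_{1}  →  sig = [2:2]
  P={4,5}:  v_{4} + v_{5} = 2·v_{1}  →  sig = [2:2]
  P={5,6}:  v_{5} + v_{6} = 2·v_{3}  →  sig = [2:2]
  P={0,5}:  v_{0} + v_{5} = 3·v_{1}  →  sig = [2:3]

so the primitive-relation signature multiset is
[[2:], [2:], [2:1], [2:1], [2:1], [2:1], [2:1], [2:1], [2:1], [2:1], [2:2], [2:2], [2:2], [2:3]]


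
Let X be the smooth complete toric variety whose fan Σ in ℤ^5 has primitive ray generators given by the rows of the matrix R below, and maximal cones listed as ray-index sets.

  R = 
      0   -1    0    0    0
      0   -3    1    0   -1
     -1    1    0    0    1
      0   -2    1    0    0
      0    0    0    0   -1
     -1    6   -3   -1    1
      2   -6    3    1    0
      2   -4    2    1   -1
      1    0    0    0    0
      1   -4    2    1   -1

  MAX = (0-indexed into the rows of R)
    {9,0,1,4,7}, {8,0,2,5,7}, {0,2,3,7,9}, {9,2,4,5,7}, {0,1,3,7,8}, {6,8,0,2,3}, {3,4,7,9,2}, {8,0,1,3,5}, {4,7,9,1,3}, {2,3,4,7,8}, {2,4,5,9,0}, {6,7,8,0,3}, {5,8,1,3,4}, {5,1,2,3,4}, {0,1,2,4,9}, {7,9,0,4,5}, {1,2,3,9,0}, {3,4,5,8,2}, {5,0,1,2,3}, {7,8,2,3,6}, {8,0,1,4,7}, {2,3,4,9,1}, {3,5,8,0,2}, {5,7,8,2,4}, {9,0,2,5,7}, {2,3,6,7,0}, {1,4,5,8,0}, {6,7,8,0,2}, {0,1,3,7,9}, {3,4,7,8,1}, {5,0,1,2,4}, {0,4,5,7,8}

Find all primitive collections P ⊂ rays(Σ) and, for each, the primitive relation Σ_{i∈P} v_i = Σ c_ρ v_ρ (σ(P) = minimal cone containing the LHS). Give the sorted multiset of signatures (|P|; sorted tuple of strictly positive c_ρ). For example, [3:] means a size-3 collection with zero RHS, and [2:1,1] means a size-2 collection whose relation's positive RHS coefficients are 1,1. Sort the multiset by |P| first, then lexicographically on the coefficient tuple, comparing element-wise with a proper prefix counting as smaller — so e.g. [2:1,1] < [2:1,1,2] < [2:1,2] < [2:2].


The 15 primitive collections of Σ (r=10, n=5):

  P={8,9}:  v_{8} + v_{9} = v_{7}  ⇒ sig = [2:1]
  P={4,6}:  v_{4} + v_{6} = v_{3} + v_{7}  ⇒ sig = [2:1,1]
  P={6,9}:  v_{6} + v_{9} = v_{0} + v_{2} + v_{3} + 2·v_{7}  ⇒ sig = [2:1,1,1,2]
  P={1,6}:  v_{1} + v_{6} = v_{0} + 2·v_{3} + v_{7}  ⇒ sig = [2:1,1,2]
  P={5,6}:  v_{5} + v_{6} = v_{0} + v_{2} + 2·v_{8}  ⇒ sig = [2:1,1,2]
  P={3,5,9}:  v_{3} + v_{5} + v_{9} = 0  ⇒ sig = [3:]
  P={0,3,4}:  v_{0} + v_{3} + v_{4} = v_{1}  ⇒ sig = [3:1]
  P={1,2,8}:  v_{1} + v_{2} + v_{8} = v_{3}  ⇒ sig = [3:1]
  P={3,5,7}:  v_{3} + v_{5} + v_{7} = v_{8}  ⇒ sig = [3:1]
  P={1,2,7}:  v_{1} + v_{2} + v_{7} = v_{3} + v_{9}  ⇒ sig = [3:1,1]
  P={1,5,9}:  v_{1} + v_{5} + v_{9} = v_{0} + v_{4}  ⇒ sig = [3:1,1]
  P={1,5,7}:  v_{1} + v_{5} + v_{7} = v_{0} + v_{4} + v_{8}  ⇒ sig = [3:1,1,1]
  P={0,2,4,8}:  v_{0} + v_{2} + v_{4} + v_{8} = 0  ⇒ sig = [4:]
  P={0,2,4,7}:  v_{0} + v_{2} + v_{4} + v_{7} = v_{9}  ⇒ sig = [4:1]
  P={0,2,3,7,8}:  v_{0} + v_{2} + v_{3} + v_{7} + v_{8} = v_{6}  ⇒ sig = [5:1]

Sorted signature multiset PRS(X):
    [2:1]
    [2:1,1]
    [2:1,1,1,2]
    [2:1,1,2]
    [2:1,1,2]
    [3:]
    [3:1]
    [3:1]
    [3:1]
    [3:1,1]
    [3:1,1]
    [3:1,1,1]
    [4:]
    [4:1]
    [5:1]


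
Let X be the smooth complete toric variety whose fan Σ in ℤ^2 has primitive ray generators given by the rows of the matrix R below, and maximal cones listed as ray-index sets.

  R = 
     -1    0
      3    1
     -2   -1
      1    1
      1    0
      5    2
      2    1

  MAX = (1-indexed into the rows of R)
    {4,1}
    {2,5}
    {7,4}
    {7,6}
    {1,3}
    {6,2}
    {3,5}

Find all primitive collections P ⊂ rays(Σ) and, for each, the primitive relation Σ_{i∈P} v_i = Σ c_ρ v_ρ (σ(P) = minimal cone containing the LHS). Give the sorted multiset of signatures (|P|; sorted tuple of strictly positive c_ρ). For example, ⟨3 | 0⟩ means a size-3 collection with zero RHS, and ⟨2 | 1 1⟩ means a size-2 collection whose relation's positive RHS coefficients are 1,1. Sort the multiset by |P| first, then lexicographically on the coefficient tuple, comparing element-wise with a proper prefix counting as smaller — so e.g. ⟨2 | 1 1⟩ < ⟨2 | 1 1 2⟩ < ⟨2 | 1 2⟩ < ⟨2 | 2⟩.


14 collections generate NE(X_Σ); each relation:

  {1,5}:  v_{1} + v_{5} = 0  ⇒ sig = ⟨2 | 0⟩
  {3,7}:  v_{3} + v_{7} = 0  ⇒ sig = ⟨2 | 0⟩
  {1,2}:  v_{1} + v_{2} = v_{7}  ⇒ sig = ⟨2 | 1⟩
  {1,7}:  v_{1} + v_{7} = v_{4}  ⇒ sig = ⟨2 | 1⟩
  {2,3}:  v_{2} + v_{3} = v_{5}  ⇒ sig = ⟨2 | 1⟩
  {2,7}:  v_{2} + v_{7} = v_{6}  ⇒ sig = ⟨2 | 1⟩
  {3,4}:  v_{3} + v_{4} = v_{1}  ⇒ sig = ⟨2 | 1⟩
  {3,6}:  v_{3} + v_{6} = v_{2}  ⇒ sig = ⟨2 | 1⟩
  {4,5}:  v_{4} + v_{5} = v_{7}  ⇒ sig = ⟨2 | 1⟩
  {5,7}:  v_{5} + v_{7} = v_{2}  ⇒ sig = ⟨2 | 1⟩
  {1,6}:  v_{1} + v_{6} = 2·v_{7}  ⇒ sig = ⟨2 | 2⟩
  {2,4}:  v_{2} + v_{4} = 2·v_{7}  ⇒ sig = ⟨2 | 2⟩
  {5,6}:  v_{5} + v_{6} = 2·v_{2}  ⇒ sig = ⟨2 | 2⟩
  {4,6}:  v_{4} + v_{6} = 3·v_{7}  ⇒ sig = ⟨2 | 3⟩

so the primitive-relation signature multiset is
    ⟨2 | 0⟩
    ⟨2 | 0⟩
    ⟨2 | 1⟩
    ⟨2 | 1⟩
    ⟨2 | 1⟩
    ⟨2 | 1⟩
    ⟨2 | 1⟩
    ⟨2 | 1⟩
    ⟨2 | 1⟩
    ⟨2 | 1⟩
    ⟨2 | 2⟩
    ⟨2 | 2⟩
    ⟨2 | 2⟩
    ⟨2 | 3⟩


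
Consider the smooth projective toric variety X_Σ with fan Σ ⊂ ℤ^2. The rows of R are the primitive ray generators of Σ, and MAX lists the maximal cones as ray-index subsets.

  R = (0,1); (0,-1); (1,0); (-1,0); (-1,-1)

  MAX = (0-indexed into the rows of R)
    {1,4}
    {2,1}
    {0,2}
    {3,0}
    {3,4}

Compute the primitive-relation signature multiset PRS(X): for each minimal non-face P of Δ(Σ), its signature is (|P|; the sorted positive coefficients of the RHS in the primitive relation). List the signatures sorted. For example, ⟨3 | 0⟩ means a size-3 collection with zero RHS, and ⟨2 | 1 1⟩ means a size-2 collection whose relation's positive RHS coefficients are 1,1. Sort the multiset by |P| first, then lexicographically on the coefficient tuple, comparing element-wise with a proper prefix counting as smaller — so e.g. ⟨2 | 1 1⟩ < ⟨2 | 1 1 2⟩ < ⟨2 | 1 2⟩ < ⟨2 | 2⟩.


Σ has 5 primitive collections:

  P={0,1}:  v_{0} + v_{1} = 0  ⇒ sig = ⟨2 | 0⟩
  P={2,3}:  v_{2} + v_{3} = 0  ⇒ sig = ⟨2 | 0⟩
  P={0,4}:  v_{0} + v_{4} = v_{3}  ⇒ sig = ⟨2 | 1⟩
  P={1,3}:  v_{1} + v_{3} = v_{4}  ⇒ sig = ⟨2 | 1⟩
  P={2,4}:  v_{2} + v_{4} = v_{1}  ⇒ sig = ⟨2 | 1⟩

Sorted signature multiset PRS(X):
{ ⟨2 | 0⟩ ×2,  ⟨2 | 1⟩ ×3 }


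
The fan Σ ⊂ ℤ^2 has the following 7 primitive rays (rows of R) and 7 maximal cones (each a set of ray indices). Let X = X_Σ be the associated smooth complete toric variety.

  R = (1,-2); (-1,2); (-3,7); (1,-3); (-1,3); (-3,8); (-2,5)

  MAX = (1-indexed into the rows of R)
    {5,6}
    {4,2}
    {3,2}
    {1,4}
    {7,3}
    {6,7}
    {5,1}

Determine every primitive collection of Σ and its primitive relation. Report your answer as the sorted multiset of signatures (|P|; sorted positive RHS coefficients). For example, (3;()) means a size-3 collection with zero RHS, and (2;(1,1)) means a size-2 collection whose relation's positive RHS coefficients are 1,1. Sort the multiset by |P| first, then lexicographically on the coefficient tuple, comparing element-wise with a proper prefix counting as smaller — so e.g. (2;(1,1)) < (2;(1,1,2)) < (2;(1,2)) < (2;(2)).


14 minimal non-faces of Δ(Σ) (on 7 rays):

  • {1,2}:  v_{1} + v_{2} = 0 ; sig = (2;())
  • {4,5}:  v_{4} + v_{5} = 0 ; sig = (2;())
  • {1,3}:  v_{1} + v_{3} = v_{7} ; sig = (2;(1))
  • {1,7}:  v_{1} + v_{7} = v_{5} ; sig = (2;(1))
  • {2,5}:  v_{2} + v_{5} = v_{7} ; sig = (2;(1))
  • {2,7}:  v_{2} + v_{7} = v_{3} ; sig = (2;(1))
  • {4,6}:  v_{4} + v_{6} = v_{7} ; sig = (2;(1))
  • {4,7}:  v_{4} + v_{7} = v_{2} ; sig = (2;(1))
  • {5,7}:  v_{5} + v_{7} = v_{6} ; sig = (2;(1))
  • {1,6}:  v_{1} + v_{6} = 2·v_{5} ; sig = (2;(2))
  • {2,6}:  v_{2} + v_{6} = 2·v_{7} ; sig = (2;(2))
  • {3,4}:  v_{3} + v_{4} = 2·v_{2} ; sig = (2;(2))
  • {3,5}:  v_{3} + v_{5} = 2·v_{7} ; sig = (2;(2))
  • {3,6}:  v_{3} + v_{6} = 3·v_{7} ; sig = (2;(3))

Signatures (|P|; sorted positive RHS coefficients), sorted:
{ (2;()) ×2,  (2;(1)) ×7,  (2;(2)) ×4,  (2;(3)) }


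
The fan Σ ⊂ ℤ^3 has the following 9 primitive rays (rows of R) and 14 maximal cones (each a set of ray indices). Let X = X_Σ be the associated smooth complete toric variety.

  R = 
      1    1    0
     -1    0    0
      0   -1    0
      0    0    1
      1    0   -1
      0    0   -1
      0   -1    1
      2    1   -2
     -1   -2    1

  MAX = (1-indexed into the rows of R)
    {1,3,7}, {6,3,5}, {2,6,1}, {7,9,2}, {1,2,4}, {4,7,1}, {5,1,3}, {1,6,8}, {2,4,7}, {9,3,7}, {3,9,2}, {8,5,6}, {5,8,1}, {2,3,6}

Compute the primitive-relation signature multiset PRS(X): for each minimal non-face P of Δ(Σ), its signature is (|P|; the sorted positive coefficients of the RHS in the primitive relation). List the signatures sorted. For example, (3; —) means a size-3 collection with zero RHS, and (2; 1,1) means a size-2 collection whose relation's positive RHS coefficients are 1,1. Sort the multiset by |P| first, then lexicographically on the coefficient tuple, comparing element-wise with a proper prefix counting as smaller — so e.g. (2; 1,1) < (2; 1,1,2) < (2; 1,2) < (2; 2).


Primitive collections (20):

  {4,6}:  v_{4} + v_{6} = 0  so sig = (2; —)
  {1,9}:  v_{1} + v_{9} = v_{7}  so sig = (2; 1)
  {2,5}:  v_{2} + v_{5} = v_{6}  so sig = (2; 1)
  {3,4}:  v_{3} + v_{4} = v_{7}  so sig = (2; 1)
  {6,7}:  v_{6} + v_{7} = v_{3}  so sig = (2; 1)
  {4,5}:  v_{4} + v_{5} = v_{1} + v_{3}  so sig = (2; 1,1)
  {4,8}:  v_{4} + v_{8} = v_{1} + v_{5}  so sig = (2; 1,1)
  {8,9}:  v_{8} + v_{9} = v_{3} + v_{5}  so sig = (2; 1,1)
  {7,8}:  v_{7} + v_{8} = v_{1} + v_{3} + v_{5}  so sig = (2; 1,1,1)
  {2,8}:  v_{2} + v_{8} = v_{1} + 2·v_{6}  so sig = (2; 1,2)
  {4,9}:  v_{4} + v_{9} = v_{2} + 2·v_{7}  so sig = (2; 1,2)
  {5,7}:  v_{5} + v_{7} = v_{1} + 2·v_{3}  so sig = (2; 1,2)
  {6,9}:  v_{6} + v_{9} = v_{2} + 2·v_{3}  so sig = (2; 1,2)
  {3,8}:  v_{3} + v_{8} = 2·v_{5}  so sig = (2; 2)
  {5,9}:  v_{5} + v_{9} = 2·v_{3}  so sig = (2; 2)
  {1,2,3}:  v_{1} + v_{2} + v_{3} = 0  so sig = (3; —)
  {1,2,7}:  v_{1} + v_{2} + v_{7} = v_{4}  so sig = (3; 1)
  {1,3,6}:  v_{1} + v_{3} + v_{6} = v_{5}  so sig = (3; 1)
  {1,5,6}:  v_{1} + v_{5} + v_{6} = v_{8}  so sig = (3; 1)
  {2,3,7}:  v_{2} + v_{3} + v_{7} = v_{9}  so sig = (3; 1)

Sorted signature multiset PRS(X):
[(2; —), (2; 1), (2; 1), (2; 1), (2; 1), (2; 1,1), (2; 1,1), (2; 1,1), (2; 1,1,1), (2; 1,2), (2; 1,2), (2; 1,2), (2; 1,2), (2; 2), (2; 2), (3; —), (3; 1), (3; 1), (3; 1), (3; 1)]


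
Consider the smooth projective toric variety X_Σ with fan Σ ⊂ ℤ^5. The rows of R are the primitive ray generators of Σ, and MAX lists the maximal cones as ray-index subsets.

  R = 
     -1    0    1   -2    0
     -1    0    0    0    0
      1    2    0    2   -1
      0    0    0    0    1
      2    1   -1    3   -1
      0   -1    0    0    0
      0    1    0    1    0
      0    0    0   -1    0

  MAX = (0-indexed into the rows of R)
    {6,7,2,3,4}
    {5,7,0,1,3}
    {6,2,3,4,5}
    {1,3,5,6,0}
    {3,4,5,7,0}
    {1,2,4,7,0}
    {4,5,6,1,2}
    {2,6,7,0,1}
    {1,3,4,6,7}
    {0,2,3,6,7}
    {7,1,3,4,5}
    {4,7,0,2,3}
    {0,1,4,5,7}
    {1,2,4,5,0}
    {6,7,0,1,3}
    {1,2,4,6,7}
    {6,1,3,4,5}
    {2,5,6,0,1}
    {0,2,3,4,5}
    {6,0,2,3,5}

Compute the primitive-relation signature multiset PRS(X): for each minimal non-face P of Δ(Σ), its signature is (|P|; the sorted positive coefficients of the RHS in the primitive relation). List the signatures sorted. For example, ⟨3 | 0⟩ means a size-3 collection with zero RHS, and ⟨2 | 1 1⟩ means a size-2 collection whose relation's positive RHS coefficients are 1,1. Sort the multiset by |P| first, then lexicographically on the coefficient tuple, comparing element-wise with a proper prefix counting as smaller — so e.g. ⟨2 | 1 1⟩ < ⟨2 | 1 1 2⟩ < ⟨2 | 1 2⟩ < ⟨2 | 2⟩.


Δ(Σ) — 8 vertices, 5 min non-faces:

  P = {5,6,7}:  v_{5} + v_{6} + v_{7} = 0 ; sig = ⟨3 | 0⟩
  P = {0,4,6}:  v_{0} + v_{4} + v_{6} = v_{2} ; sig = ⟨3 | 1⟩
  P = {2,5,7}:  v_{2} + v_{5} + v_{7} = v_{0} + v_{4} ; sig = ⟨3 | 1 1⟩
  P = {1,2,3}:  v_{1} + v_{2} + v_{3} = 2·v_{6} ; sig = ⟨3 | 2⟩
  P = {0,1,3,4}:  v_{0} + v_{1} + v_{3} + v_{4} = v_{6} ; sig = ⟨4 | 1⟩

Hence PRS(X_Σ) =
[⟨3 | 0⟩, ⟨3 | 1⟩, ⟨3 | 1 1⟩, ⟨3 | 2⟩, ⟨4 | 1⟩]


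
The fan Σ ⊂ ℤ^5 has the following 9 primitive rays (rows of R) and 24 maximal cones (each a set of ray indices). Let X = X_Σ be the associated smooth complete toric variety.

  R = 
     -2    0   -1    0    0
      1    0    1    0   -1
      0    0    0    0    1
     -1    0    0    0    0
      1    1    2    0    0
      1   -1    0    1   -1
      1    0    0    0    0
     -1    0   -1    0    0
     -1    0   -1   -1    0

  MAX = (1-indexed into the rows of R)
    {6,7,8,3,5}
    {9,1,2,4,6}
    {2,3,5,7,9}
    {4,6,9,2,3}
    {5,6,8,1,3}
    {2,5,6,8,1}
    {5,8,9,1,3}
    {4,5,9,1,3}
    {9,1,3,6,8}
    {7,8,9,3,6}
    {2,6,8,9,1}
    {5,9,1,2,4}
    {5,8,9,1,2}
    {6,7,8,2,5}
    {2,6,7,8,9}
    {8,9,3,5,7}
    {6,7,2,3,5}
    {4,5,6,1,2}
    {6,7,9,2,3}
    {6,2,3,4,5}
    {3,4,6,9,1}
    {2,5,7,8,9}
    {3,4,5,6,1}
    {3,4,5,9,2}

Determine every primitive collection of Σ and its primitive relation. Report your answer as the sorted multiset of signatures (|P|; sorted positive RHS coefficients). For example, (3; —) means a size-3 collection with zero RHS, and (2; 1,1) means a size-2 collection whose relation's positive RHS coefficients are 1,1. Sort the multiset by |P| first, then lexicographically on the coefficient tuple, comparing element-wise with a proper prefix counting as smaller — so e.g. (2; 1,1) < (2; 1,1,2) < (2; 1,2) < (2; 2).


Minimal non-faces — 6 found among 9 rays, 24 max cones:

  P = {4,7}:  v_{4} + v_{7} = 0  so sig = (2; —)
  P = {1,7}:  v_{1} + v_{7} = v_{8}  so sig = (2; 1)
  P = {4,8}:  v_{4} + v_{8} = v_{1}  so sig = (2; 1)
  P = {2,3,8}:  v_{2} + v_{3} + v_{8} = 0  so sig = (3; —)
  P = {1,2,3}:  v_{1} + v_{2} + v_{3} = v_{4}  so sig = (3; 1)
  P = {5,6,9}:  v_{5} + v_{6} + v_{9} = v_{2}  so sig = (3; 1)

so the primitive-relation signature multiset is
{ (2; —),  (2; 1) ×2,  (3; —),  (3; 1) ×2 }


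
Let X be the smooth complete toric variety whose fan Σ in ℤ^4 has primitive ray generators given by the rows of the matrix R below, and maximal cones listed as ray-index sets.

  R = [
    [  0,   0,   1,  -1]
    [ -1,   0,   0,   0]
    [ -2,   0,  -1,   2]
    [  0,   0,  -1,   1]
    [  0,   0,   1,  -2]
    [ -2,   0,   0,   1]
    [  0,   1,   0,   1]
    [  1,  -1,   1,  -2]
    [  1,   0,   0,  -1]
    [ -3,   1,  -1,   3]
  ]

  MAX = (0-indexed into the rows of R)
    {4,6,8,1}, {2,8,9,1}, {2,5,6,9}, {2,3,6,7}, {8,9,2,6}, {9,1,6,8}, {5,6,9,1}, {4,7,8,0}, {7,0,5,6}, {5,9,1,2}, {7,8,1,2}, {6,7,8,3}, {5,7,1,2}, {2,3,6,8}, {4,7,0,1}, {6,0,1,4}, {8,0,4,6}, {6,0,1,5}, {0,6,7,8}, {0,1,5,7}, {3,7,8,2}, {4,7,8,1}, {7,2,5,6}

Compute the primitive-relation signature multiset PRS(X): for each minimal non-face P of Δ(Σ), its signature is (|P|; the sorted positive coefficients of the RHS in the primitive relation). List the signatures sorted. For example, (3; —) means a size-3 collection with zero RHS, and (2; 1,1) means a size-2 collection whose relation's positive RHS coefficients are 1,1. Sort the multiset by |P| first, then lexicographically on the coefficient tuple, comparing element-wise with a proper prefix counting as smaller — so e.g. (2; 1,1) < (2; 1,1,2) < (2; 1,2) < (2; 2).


Σ has 17 primitive collections:

  {0,3}:  v_{0} + v_{3} = 0 — sig = (2; —)
  {0,2}:  v_{0} + v_{2} = v_{5} — sig = (2; 1)
  {3,5}:  v_{3} + v_{5} = v_{2} — sig = (2; 1)
  {5,8}:  v_{5} + v_{8} = v_{1} — sig = (2; 1)
  {7,9}:  v_{7} + v_{9} = v_{5} — sig = (2; 1)
  {1,3}:  v_{1} + v_{3} = v_{2} + v_{8} — sig = (2; 1,1)
  {3,4}:  v_{3} + v_{4} = v_{1} + v_{8} — sig = (2; 1,1)
  {0,9}:  v_{0} + v_{9} = v_{1} + v_{5} + v_{6} — sig = (2; 1,1,1)
  {3,9}:  v_{3} + v_{9} = 2·v_{2} + v_{6} + v_{8} — sig = (2; 1,1,2)
  {4,5}:  v_{4} + v_{5} = v_{0} + 2·v_{1} — sig = (2; 1,2)
  {4,9}:  v_{4} + v_{9} = 3·v_{1} + v_{6} — sig = (2; 1,3)
  {2,4}:  v_{2} + v_{4} = 2·v_{1} — sig = (2; 2)
  {0,1,8}:  v_{0} + v_{1} + v_{8} = v_{4} — sig = (3; 1)
  {1,2,6}:  v_{1} + v_{2} + v_{6} = v_{9} — sig = (3; 1)
  {1,6,7}:  v_{1} + v_{6} + v_{7} = v_{0} — sig = (3; 1)
  {4,6,7}:  v_{4} + v_{6} + v_{7} = 2·v_{0} + v_{8} — sig = (3; 1,2)
  {2,6,7,8}:  v_{2} + v_{6} + v_{7} + v_{8} = 0 — sig = (4; —)

so the primitive-relation signature multiset is
    |P|=2: 12 collections, coeffs (), (1), (1), (1), (1), (1,1), (1,1), (1,1,1), (1,1,2), (1,2), (1,3), (2)
    |P|=3: 4 collections, coeffs (1), (1), (1), (1,2)
    |P|=4: 1 collection, coeffs ()


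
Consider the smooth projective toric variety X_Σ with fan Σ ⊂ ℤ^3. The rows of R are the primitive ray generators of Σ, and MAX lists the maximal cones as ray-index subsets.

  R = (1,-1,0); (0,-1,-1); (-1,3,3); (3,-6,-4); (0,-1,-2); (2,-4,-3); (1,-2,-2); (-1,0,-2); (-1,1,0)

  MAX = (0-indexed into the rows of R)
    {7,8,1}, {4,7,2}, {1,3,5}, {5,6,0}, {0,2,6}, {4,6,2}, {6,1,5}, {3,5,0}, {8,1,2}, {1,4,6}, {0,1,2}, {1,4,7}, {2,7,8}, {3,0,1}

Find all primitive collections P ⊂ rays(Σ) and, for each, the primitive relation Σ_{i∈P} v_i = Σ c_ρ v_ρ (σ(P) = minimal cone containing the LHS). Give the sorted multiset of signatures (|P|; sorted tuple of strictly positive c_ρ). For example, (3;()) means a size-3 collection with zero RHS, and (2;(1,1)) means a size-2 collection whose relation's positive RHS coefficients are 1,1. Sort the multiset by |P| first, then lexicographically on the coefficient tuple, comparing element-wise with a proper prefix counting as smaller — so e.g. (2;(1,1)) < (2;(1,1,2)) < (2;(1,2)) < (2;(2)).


Primitive collections (20):

  • {0,8}:  v_{0} + v_{8} = 0  so sig = (2;())
  • {0,4}:  v_{0} + v_{4} = v_{6}  so sig = (2;(1))
  • {0,7}:  v_{0} + v_{7} = v_{4}  so sig = (2;(1))
  • {2,5}:  v_{2} + v_{5} = v_{0}  so sig = (2;(1))
  • {4,8}:  v_{4} + v_{8} = v_{7}  so sig = (2;(1))
  • {6,8}:  v_{6} + v_{8} = v_{4}  so sig = (2;(1))
  • {3,8}:  v_{3} + v_{8} = v_{1} + v_{5}  so sig = (2;(1,1))
  • {5,8}:  v_{5} + v_{8} = v_{1} + v_{6}  so sig = (2;(1,1))
  • {3,4}:  v_{3} + v_{4} = v_{1} + v_{5} + v_{6}  so sig = (2;(1,1,1))
  • {5,7}:  v_{5} + v_{7} = v_{1} + v_{4} + v_{6}  so sig = (2;(1,1,1))
  • {2,3}:  v_{2} + v_{3} = 2·v_{0} + v_{1}  so sig = (2;(1,2))
  • {4,5}:  v_{4} + v_{5} = v_{1} + 2·v_{6}  so sig = (2;(1,2))
  • {3,6}:  v_{3} + v_{6} = 2·v_{5}  so sig = (2;(2))
  • {6,7}:  v_{6} + v_{7} = 2·v_{4}  so sig = (2;(2))
  • {3,7}:  v_{3} + v_{7} = 2·v_{1} + 2·v_{6}  so sig = (2;(2,2))
  • {1,2,6}:  v_{1} + v_{2} + v_{6} = 0  so sig = (3;())
  • {0,1,5}:  v_{0} + v_{1} + v_{5} = v_{3}  so sig = (3;(1))
  • {0,1,6}:  v_{0} + v_{1} + v_{6} = v_{5}  so sig = (3;(1))
  • {1,2,4}:  v_{1} + v_{2} + v_{4} = v_{8}  so sig = (3;(1))
  • {1,2,7}:  v_{1} + v_{2} + v_{7} = 2·v_{8}  so sig = (3;(2))

so the primitive-relation signature multiset is
    (2;())
    (2;(1))
    (2;(1))
    (2;(1))
    (2;(1))
    (2;(1))
    (2;(1,1))
    (2;(1,1))
    (2;(1,1,1))
    (2;(1,1,1))
    (2;(1,2))
    (2;(1,2))
    (2;(2))
    (2;(2))
    (2;(2,2))
    (3;())
    (3;(1))
    (3;(1))
    (3;(1))
    (3;(2))


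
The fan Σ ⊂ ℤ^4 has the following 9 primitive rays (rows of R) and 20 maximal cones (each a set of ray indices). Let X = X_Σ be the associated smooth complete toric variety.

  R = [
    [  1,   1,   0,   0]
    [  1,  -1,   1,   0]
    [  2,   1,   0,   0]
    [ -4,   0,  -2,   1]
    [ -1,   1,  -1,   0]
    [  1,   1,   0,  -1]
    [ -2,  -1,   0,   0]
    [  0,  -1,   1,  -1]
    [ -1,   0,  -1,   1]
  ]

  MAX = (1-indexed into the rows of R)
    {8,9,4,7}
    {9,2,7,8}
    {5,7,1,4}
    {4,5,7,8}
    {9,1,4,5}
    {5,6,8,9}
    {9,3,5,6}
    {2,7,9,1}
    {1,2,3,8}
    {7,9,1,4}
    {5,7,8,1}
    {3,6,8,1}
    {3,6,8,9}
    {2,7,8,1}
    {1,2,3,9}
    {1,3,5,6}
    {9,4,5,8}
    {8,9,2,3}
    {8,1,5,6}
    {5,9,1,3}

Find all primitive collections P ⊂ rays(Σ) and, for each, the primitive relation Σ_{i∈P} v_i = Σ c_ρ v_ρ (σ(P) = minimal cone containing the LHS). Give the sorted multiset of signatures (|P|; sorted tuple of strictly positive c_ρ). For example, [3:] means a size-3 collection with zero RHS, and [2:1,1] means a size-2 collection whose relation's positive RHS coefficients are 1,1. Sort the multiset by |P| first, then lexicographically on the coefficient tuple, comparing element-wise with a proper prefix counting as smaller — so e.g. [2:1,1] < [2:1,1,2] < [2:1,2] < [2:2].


Primitive collections (12):

  • {2,5}:  v_{2} + v_{5} = 0  →  sig = [2:]
  • {3,7}:  v_{3} + v_{7} = 0  →  sig = [2:]
  • {2,4}:  v_{2} + v_{4} = v_{7} + v_{9}  →  sig = [2:1,1]
  • {2,6}:  v_{2} + v_{6} = v_{3} + v_{8}  →  sig = [2:1,1]
  • {3,4}:  v_{3} + v_{4} = v_{5} + v_{9}  →  sig = [2:1,1]
  • {6,7}:  v_{6} + v_{7} = v_{5} + v_{8}  →  sig = [2:1,1]
  • {4,6}:  v_{4} + v_{6} = 2·v_{5} + v_{8} + v_{9}  →  sig = [2:1,1,2]
  • {1,8,9}:  v_{1} + v_{8} + v_{9} = 0  →  sig = [3:]
  • {3,5,8}:  v_{3} + v_{5} + v_{8} = v_{6}  →  sig = [3:1]
  • {5,7,9}:  v_{5} + v_{7} + v_{9} = v_{4}  →  sig = [3:1]
  • {1,4,8}:  v_{1} + v_{4} + v_{8} = v_{5} + v_{7}  →  sig = [3:1,1]
  • {1,6,9}:  v_{1} + v_{6} + v_{9} = v_{3} + v_{5}  →  sig = [3:1,1]

Signatures (|P|; sorted positive RHS coefficients), sorted:
[[2:], [2:], [2:1,1], [2:1,1], [2:1,1], [2:1,1], [2:1,1,2], [3:], [3:1], [3:1], [3:1,1], [3:1,1]]


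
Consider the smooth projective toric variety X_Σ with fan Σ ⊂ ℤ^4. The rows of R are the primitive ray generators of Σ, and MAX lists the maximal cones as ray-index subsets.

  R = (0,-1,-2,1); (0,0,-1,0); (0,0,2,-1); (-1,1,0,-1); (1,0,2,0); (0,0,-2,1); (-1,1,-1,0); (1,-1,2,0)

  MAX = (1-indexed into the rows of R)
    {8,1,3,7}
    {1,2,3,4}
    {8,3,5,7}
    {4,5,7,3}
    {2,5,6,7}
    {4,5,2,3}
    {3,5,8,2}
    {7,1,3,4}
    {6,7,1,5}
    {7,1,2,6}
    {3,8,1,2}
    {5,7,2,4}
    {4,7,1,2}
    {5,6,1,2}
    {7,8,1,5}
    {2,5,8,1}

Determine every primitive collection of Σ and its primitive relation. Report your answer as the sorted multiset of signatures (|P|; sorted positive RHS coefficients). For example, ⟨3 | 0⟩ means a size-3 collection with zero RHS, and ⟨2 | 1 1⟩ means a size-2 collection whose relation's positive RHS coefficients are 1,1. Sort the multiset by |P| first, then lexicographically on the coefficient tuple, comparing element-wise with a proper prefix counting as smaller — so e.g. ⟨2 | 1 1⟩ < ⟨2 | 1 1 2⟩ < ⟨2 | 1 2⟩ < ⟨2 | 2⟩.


9 collections generate NE(X_Σ); each relation:

  • {3,6}:  v_{3} + v_{6} = 0 — sig = ⟨2 | 0⟩
  • {4,8}:  v_{4} + v_{8} = v_{3} — sig = ⟨2 | 1⟩
  • {4,6}:  v_{4} + v_{6} = v_{2} + v_{7} — sig = ⟨2 | 1 1⟩
  • {6,8}:  v_{6} + v_{8} = v_{1} + v_{5} — sig = ⟨2 | 1 1⟩
  • {1,4,5}:  v_{1} + v_{4} + v_{5} = 0 — sig = ⟨3 | 0⟩
  • {2,7,8}:  v_{2} + v_{7} + v_{8} = 0 — sig = ⟨3 | 0⟩
  • {1,3,5}:  v_{1} + v_{3} + v_{5} = v_{8} — sig = ⟨3 | 1⟩
  • {2,3,7}:  v_{2} + v_{3} + v_{7} = v_{4} — sig = ⟨3 | 1⟩
  • {1,2,5,7}:  v_{1} + v_{2} + v_{5} + v_{7} = v_{6} — sig = ⟨4 | 1⟩

Hence PRS(X_Σ) =
    |P|=2: 4 collections, coeffs (), (1), (1,1), (1,1)
    |P|=3: 4 collections, coeffs (), (), (1), (1)
    |P|=4: 1 collection, coeffs (1)


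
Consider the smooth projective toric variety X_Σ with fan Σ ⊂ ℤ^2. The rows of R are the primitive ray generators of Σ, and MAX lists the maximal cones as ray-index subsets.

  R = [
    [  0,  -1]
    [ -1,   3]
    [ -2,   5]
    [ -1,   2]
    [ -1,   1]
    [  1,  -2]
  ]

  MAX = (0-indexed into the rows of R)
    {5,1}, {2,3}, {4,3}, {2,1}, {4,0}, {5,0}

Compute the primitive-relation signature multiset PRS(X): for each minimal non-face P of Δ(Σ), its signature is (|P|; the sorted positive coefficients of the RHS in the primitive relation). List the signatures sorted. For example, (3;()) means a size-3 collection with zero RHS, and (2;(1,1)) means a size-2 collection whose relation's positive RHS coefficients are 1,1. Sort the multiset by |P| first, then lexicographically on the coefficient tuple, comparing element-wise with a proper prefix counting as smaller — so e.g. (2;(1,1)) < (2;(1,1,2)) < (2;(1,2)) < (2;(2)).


9 collections generate NE(X_Σ); each relation:

  {3,5}:  v_{3} + v_{5} = 0  ⟹  sig = (2;())
  {0,1}:  v_{0} + v_{1} = v_{3}  ⟹  sig = (2;(1))
  {0,3}:  v_{0} + v_{3} = v_{4}  ⟹  sig = (2;(1))
  {1,3}:  v_{1} + v_{3} = v_{2}  ⟹  sig = (2;(1))
  {2,5}:  v_{2} + v_{5} = v_{1}  ⟹  sig = (2;(1))
  {4,5}:  v_{4} + v_{5} = v_{0}  ⟹  sig = (2;(1))
  {0,2}:  v_{0} + v_{2} = 2·v_{3}  ⟹  sig = (2;(2))
  {1,4}:  v_{1} + v_{4} = 2·v_{3}  ⟹  sig = (2;(2))
  {2,4}:  v_{2} + v_{4} = 3·v_{3}  ⟹  sig = (2;(3))

so the primitive-relation signature multiset is
    (2;())
    (2;(1))
    (2;(1))
    (2;(1))
    (2;(1))
    (2;(1))
    (2;(2))
    (2;(2))
    (2;(3))


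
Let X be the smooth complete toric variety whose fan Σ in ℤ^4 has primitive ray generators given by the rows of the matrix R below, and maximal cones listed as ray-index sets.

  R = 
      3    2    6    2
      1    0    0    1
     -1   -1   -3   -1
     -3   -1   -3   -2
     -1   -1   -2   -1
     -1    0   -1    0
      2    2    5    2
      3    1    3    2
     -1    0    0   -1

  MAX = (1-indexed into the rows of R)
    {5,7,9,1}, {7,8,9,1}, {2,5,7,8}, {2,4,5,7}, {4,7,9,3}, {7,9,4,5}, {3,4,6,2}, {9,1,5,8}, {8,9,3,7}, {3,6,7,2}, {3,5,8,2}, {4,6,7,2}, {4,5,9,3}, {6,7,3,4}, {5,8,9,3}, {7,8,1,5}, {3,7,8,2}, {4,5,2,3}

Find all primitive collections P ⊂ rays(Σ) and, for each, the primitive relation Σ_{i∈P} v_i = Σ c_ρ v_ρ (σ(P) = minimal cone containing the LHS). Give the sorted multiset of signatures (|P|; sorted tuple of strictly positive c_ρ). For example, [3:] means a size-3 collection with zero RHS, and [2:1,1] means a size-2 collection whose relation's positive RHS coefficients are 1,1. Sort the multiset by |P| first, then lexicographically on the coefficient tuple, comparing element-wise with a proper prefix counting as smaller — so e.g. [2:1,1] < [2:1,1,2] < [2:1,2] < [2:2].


12 minimal non-faces of Δ(Σ) (on 9 rays):

  P = {2,9}:  v_{2} + v_{9} = 0  ⟹  sig = [2:]
  P = {4,8}:  v_{4} + v_{8} = 0  ⟹  sig = [2:]
  P = {1,6}:  v_{1} + v_{6} = v_{7}  ⟹  sig = [2:1]
  P = {1,3}:  v_{1} + v_{3} = v_{8} + v_{9}  ⟹  sig = [2:1,1]
  P = {5,6}:  v_{5} + v_{6} = v_{2} + v_{4}  ⟹  sig = [2:1,1]
  P = {1,2}:  v_{1} + v_{2} = v_{5} + v_{7} + v_{8}  ⟹  sig = [2:1,1,1]
  P = {1,4}:  v_{1} + v_{4} = v_{5} + v_{7} + v_{9}  ⟹  sig = [2:1,1,1]
  P = {6,8}:  v_{6} + v_{8} = v_{2} + v_{3} + v_{7}  ⟹  sig = [2:1,1,1]
  P = {6,9}:  v_{6} + v_{9} = v_{3} + v_{4} + v_{7}  ⟹  sig = [2:1,1,1]
  P = {3,5,7}:  v_{3} + v_{5} + v_{7} = 0  ⟹  sig = [3:]
  P = {2,3,4,7}:  v_{2} + v_{3} + v_{4} + v_{7} = v_{6}  ⟹  sig = [4:1]
  P = {5,7,8,9}:  v_{5} + v_{7} + v_{8} + v_{9} = v_{1}  ⟹  sig = [4:1]

so the primitive-relation signature multiset is
{ [2:] ×2,  [2:1],  [2:1,1] ×2,  [2:1,1,1] ×4,  [3:],  [4:1] ×2 }


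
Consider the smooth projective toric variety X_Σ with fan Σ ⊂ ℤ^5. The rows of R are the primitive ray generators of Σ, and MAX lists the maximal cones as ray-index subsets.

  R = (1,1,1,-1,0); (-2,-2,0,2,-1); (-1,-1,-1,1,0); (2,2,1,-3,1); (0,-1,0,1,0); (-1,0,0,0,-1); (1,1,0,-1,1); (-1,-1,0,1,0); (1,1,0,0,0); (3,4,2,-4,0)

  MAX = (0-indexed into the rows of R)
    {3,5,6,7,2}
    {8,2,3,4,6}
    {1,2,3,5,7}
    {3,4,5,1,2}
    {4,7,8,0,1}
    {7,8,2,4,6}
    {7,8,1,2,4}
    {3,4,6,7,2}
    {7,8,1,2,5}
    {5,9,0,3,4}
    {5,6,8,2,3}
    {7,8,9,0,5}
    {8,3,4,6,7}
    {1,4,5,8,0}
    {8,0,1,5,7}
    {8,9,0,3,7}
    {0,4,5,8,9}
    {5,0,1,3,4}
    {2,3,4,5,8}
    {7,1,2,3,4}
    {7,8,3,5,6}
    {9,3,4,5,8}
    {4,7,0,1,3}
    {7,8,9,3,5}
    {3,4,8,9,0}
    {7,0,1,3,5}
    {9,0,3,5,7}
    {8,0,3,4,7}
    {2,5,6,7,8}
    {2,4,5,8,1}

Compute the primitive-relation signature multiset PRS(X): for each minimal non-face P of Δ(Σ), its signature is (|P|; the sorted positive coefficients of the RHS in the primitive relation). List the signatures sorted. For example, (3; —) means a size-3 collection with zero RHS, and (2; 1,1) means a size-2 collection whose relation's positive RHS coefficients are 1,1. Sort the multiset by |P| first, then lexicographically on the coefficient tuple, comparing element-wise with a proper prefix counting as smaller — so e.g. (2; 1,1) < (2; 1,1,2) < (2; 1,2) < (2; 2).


12 minimal non-faces of Δ(Σ) (on 10 rays):

  • {0,2}:  v_{0} + v_{2} = 0 ; sig = (2; —)
  • {1,6}:  v_{1} + v_{6} = v_{7} ; sig = (2; 1)
  • {0,6}:  v_{0} + v_{6} = v_{3} + v_{7} + v_{8} ; sig = (2; 1,1,1)
  • {2,9}:  v_{2} + v_{9} = v_{3} + v_{5} + v_{8} ; sig = (2; 1,1,1)
  • {6,9}:  v_{6} + v_{9} = 2·v_{3} + v_{5} + v_{7} + 2·v_{8} ; sig = (2; 1,1,2,2)
  • {1,9}:  v_{1} + v_{9} = 2·v_{0} + v_{5} ; sig = (2; 1,2)
  • {4,5,6}:  v_{4} + v_{5} + v_{6} = 0 ; sig = (3; —)
  • {1,3,8}:  v_{1} + v_{3} + v_{8} = v_{0} ; sig = (3; 1)
  • {4,5,7}:  v_{4} + v_{5} + v_{7} = v_{1} ; sig = (3; 1)
  • {4,7,9}:  v_{4} + v_{7} + v_{9} = 2·v_{0} ; sig = (3; 2)
  • {0,3,5,8}:  v_{0} + v_{3} + v_{5} + v_{8} = v_{9} ; sig = (4; 1)
  • {2,3,7,8}:  v_{2} + v_{3} + v_{7} + v_{8} = v_{6} ; sig = (4; 1)

Hence PRS(X_Σ) =
    |P|=2: 6 collections, coeffs (), (1), (1,1,1), (1,1,1), (1,1,2,2), (1,2)
    |P|=3: 4 collections, coeffs (), (1), (1), (2)
    |P|=4: 2 collections, coeffs (1), (1)


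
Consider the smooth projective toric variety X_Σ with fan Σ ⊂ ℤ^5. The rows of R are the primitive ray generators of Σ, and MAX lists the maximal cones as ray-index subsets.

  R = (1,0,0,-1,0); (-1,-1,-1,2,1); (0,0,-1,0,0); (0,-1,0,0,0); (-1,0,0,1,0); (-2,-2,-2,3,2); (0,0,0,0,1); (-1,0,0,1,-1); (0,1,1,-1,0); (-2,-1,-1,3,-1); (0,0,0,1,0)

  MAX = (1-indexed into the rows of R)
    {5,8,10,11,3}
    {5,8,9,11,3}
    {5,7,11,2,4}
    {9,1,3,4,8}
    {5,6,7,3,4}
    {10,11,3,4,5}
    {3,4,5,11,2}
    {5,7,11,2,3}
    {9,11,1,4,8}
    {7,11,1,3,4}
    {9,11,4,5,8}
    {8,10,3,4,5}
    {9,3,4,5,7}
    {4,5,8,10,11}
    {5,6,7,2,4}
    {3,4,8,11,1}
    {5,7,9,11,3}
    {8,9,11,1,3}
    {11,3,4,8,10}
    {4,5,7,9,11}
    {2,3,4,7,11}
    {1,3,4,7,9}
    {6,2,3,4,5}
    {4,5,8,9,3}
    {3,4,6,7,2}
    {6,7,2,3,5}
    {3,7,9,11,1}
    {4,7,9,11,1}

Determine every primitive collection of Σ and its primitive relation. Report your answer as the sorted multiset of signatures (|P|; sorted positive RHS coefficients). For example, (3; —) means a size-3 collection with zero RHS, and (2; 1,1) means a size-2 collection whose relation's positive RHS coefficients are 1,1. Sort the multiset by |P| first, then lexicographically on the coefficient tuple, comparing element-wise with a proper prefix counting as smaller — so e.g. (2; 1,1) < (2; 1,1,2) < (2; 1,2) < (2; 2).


Δ(Σ) — 11 vertices, 18 min non-faces:

  P={1,5}:  v_{1} + v_{5} = 0  →  sig = (2; —)
  P={7,8}:  v_{7} + v_{8} = v_{5}  →  sig = (2; 1)
  P={2,9}:  v_{2} + v_{9} = v_{5} + v_{7}  →  sig = (2; 1,1)
  P={9,10}:  v_{9} + v_{10} = v_{5} + v_{8}  →  sig = (2; 1,1)
  P={1,2}:  v_{1} + v_{2} = v_{3} + v_{4} + v_{7} + v_{11}  →  sig = (2; 1,1,1,1)
  P={1,6}:  v_{1} + v_{6} = v_{2} + v_{3} + v_{4} + v_{7}  →  sig = (2; 1,1,1,1)
  P={1,10}:  v_{1} + v_{10} = v_{3} + v_{4} + v_{8} + v_{11}  →  sig = (2; 1,1,1,1)
  P={2,8}:  v_{2} + v_{8} = v_{3} + v_{4} + 2·v_{5} + v_{11}  →  sig = (2; 1,1,1,2)
  P={6,8}:  v_{6} + v_{8} = v_{2} + v_{3} + v_{4} + 2·v_{5}  →  sig = (2; 1,1,1,2)
  P={7,10}:  v_{7} + v_{10} = v_{3} + v_{4} + 2·v_{5} + v_{11}  →  sig = (2; 1,1,1,2)
  P={6,9}:  v_{6} + v_{9} = v_{3} + v_{4} + 2·v_{5} + 2·v_{7}  →  sig = (2; 1,1,2,2)
  P={6,10}:  v_{6} + v_{10} = v_{2} + 2·v_{3} + 2·v_{4} + 3·v_{5} + v_{11}  →  sig = (2; 1,1,2,2,3)
  P={6,11}:  v_{6} + v_{11} = 2·v_{2}  →  sig = (2; 2)
  P={2,10}:  v_{2} + v_{10} = 2·v_{3} + 2·v_{4} + 3·v_{5} + 2·v_{11}  →  sig = (2; 2,2,2,3)
  P={3,4,9,11}:  v_{3} + v_{4} + v_{9} + v_{11} = 0  →  sig = (4; —)
  P={2,3,4,5,7}:  v_{2} + v_{3} + v_{4} + v_{5} + v_{7} = v_{6}  →  sig = (5; 1)
  P={3,4,5,7,11}:  v_{3} + v_{4} + v_{5} + v_{7} + v_{11} = v_{2}  →  sig = (5; 1)
  P={3,4,5,8,11}:  v_{3} + v_{4} + v_{5} + v_{8} + v_{11} = v_{10}  →  sig = (5; 1)

Signatures (|P|; sorted positive RHS coefficients), sorted:
    (2; —)
    (2; 1)
    (2; 1,1)
    (2; 1,1)
    (2; 1,1,1,1)
    (2; 1,1,1,1)
    (2; 1,1,1,1)
    (2; 1,1,1,2)
    (2; 1,1,1,2)
    (2; 1,1,1,2)
    (2; 1,1,2,2)
    (2; 1,1,2,2,3)
    (2; 2)
    (2; 2,2,2,3)
    (4; —)
    (5; 1)
    (5; 1)
    (5; 1)


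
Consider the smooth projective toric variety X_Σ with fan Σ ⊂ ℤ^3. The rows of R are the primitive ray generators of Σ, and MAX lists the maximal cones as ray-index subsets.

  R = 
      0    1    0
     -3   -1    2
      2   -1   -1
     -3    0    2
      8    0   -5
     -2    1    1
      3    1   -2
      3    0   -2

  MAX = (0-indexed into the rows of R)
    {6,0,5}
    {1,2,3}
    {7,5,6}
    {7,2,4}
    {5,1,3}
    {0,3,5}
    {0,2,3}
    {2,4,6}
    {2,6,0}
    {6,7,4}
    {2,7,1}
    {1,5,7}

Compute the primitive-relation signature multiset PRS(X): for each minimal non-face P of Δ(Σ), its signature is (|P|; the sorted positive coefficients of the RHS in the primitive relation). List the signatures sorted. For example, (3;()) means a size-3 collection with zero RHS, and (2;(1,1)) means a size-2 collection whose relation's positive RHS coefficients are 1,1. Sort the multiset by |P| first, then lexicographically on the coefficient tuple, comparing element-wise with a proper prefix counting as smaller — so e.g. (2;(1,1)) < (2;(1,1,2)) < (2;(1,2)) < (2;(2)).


Σ has 11 primitive collections:

  • {1,6}:  v_{1} + v_{6} = 0 — sig = (2;())
  • {2,5}:  v_{2} + v_{5} = 0 — sig = (2;())
  • {3,7}:  v_{3} + v_{7} = 0 — sig = (2;())
  • {0,1}:  v_{0} + v_{1} = v_{3} — sig = (2;(1))
  • {0,7}:  v_{0} + v_{7} = v_{6} — sig = (2;(1))
  • {3,6}:  v_{3} + v_{6} = v_{0} — sig = (2;(1))
  • {1,4}:  v_{1} + v_{4} = v_{2} + v_{7} — sig = (2;(1,1))
  • {3,4}:  v_{3} + v_{4} = v_{2} + v_{6} — sig = (2;(1,1))
  • {4,5}:  v_{4} + v_{5} = v_{6} + v_{7} — sig = (2;(1,1))
  • {0,4}:  v_{0} + v_{4} = v_{2} + 2·v_{6} — sig = (2;(1,2))
  • {2,6,7}:  v_{2} + v_{6} + v_{7} = v_{4} — sig = (3;(1))

Sorted signature multiset PRS(X):
{ (2;()) ×3,  (2;(1)) ×3,  (2;(1,1)) ×3,  (2;(1,2)),  (3;(1)) }


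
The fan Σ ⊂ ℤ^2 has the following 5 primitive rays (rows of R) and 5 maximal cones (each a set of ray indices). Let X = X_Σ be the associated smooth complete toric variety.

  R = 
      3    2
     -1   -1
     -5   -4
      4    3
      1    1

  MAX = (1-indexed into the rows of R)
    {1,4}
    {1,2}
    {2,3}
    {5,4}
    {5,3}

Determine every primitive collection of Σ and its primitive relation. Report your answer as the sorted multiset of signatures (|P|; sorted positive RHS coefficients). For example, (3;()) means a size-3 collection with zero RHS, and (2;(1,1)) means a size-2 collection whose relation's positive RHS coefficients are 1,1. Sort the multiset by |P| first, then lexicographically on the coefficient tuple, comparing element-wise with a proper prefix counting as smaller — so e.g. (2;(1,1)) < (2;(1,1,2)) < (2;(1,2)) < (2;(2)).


The 5 primitive collections of Σ (r=5, n=2):

  P = {2,5}:  v_{2} + v_{5} = 0  so sig = (2;())
  P = {1,5}:  v_{1} + v_{5} = v_{4}  so sig = (2;(1))
  P = {2,4}:  v_{2} + v_{4} = v_{1}  so sig = (2;(1))
  P = {3,4}:  v_{3} + v_{4} = v_{2}  so sig = (2;(1))
  P = {1,3}:  v_{1} + v_{3} = 2·v_{2}  so sig = (2;(2))

Hence PRS(X_Σ) =
[(2;()), (2;(1)), (2;(1)), (2;(1)), (2;(2))]


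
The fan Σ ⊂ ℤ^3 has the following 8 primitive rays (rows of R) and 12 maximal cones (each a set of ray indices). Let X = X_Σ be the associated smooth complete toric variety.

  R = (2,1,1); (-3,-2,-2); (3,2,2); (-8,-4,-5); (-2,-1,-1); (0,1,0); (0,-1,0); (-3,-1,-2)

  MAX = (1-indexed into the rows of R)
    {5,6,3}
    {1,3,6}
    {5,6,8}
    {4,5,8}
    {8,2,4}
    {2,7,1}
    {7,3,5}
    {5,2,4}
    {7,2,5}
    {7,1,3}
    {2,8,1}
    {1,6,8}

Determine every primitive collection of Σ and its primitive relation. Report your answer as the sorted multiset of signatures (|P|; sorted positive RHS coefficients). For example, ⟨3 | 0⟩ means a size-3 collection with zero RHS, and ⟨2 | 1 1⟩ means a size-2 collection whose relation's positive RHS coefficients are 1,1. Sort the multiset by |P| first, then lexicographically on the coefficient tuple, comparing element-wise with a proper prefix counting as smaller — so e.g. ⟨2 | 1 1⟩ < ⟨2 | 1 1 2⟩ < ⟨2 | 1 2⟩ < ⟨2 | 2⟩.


Primitive collections (11):

  P = {1,5}:  v_{1} + v_{5} = 0  ⟹  sig = ⟨2 | 0⟩
  P = {2,3}:  v_{2} + v_{3} = 0  ⟹  sig = ⟨2 | 0⟩
  P = {6,7}:  v_{6} + v_{7} = 0  ⟹  sig = ⟨2 | 0⟩
  P = {2,6}:  v_{2} + v_{6} = v_{8}  ⟹  sig = ⟨2 | 1⟩
  P = {3,8}:  v_{3} + v_{8} = v_{6}  ⟹  sig = ⟨2 | 1⟩
  P = {7,8}:  v_{7} + v_{8} = v_{2}  ⟹  sig = ⟨2 | 1⟩
  P = {1,4}:  v_{1} + v_{4} = v_{2} + v_{8}  ⟹  sig = ⟨2 | 1 1⟩
  P = {3,4}:  v_{3} + v_{4} = v_{5} + v_{8}  ⟹  sig = ⟨2 | 1 1⟩
  P = {4,6}:  v_{4} + v_{6} = v_{5} + 2·v_{8}  ⟹  sig = ⟨2 | 1 2⟩
  P = {4,7}:  v_{4} + v_{7} = 2·v_{2} + v_{5}  ⟹  sig = ⟨2 | 1 2⟩
  P = {2,5,8}:  v_{2} + v_{5} + v_{8} = v_{4}  ⟹  sig = ⟨3 | 1⟩

so the primitive-relation signature multiset is
[⟨2 | 0⟩, ⟨2 | 0⟩, ⟨2 | 0⟩, ⟨2 | 1⟩, ⟨2 | 1⟩, ⟨2 | 1⟩, ⟨2 | 1 1⟩, ⟨2 | 1 1⟩, ⟨2 | 1 2⟩, ⟨2 | 1 2⟩, ⟨3 | 1⟩]
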